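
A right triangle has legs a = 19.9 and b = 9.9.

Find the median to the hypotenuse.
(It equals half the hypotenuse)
Hypotenuse c = √(a² + b²) = √(396.01 + 98.01) = √494.02 ≈ 22.2266
Median to hypotenuse = c/2 ≈ 22.2266/2 ≈ 11.1133

Median = 11.11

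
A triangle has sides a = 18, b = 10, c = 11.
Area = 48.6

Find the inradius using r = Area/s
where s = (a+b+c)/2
s = (18 + 10 + 11)/2 = 39/2 = 19.5
r = Area/s = 48.6/19.5 ≈ 2.49231

r = 2.492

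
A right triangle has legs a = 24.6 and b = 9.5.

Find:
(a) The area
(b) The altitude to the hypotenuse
(a) The legs are perpendicular, so Area = ½·a·b = ½·24.6·9.5 = ½·233.7 = 116.85
(b) Hypotenuse c = √(a² + b²) = √(605.16 + 90.25) = √695.41 ≈ 26.3706
    Area = ½·c·h_c  ⇒  h_c = 2·Area/c = 233.7/26.3706 ≈ 8.86213

Area = 116.85, h_c = 8.862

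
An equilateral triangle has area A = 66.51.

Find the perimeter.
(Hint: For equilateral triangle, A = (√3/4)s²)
A = (√3/4)s²  ⇒  s² = 4A/√3 = 4·66.51/√3 = 266.04/1.73205 ≈ 153.598
s ≈ √153.598 ≈ 12.3935
Perimeter = 3s ≈ 3·12.3935 ≈ 37.1804

Perimeter = 37.18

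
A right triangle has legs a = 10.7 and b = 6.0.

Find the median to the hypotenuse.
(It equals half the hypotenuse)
Hypotenuse c = √(a² + b²) = √(114.49 + 36) = √150.49 ≈ 12.2674
Median to hypotenuse = c/2 ≈ 12.2674/2 ≈ 6.13372

Median = 6.134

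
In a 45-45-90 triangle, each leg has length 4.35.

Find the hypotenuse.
In a 45-45-90 triangle the sides are in ratio 1 : 1 : √2, so hypotenuse = leg·√2.
Hypotenuse = 4.35·√2 ≈ 4.35·1.41421 ≈ 6.15183

Hypotenuse = 4.35√2 = 6.152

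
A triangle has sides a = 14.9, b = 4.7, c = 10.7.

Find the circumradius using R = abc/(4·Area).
First find the area with Heron's formula.
s = (14.9 + 4.7 + 10.7)/2 = 15.15
Area = √(s(s−a)(s−b)(s−c)) = √(15.15·0.25·10.45·4.45) ≈ √176.128 ≈ 13.2713
abc = 14.9·4.7·10.7 = 749.321
R = abc/(4·Area) ≈ 749.321/(4·13.2713) = 749.321/53.0853 ≈ 14.1154

R = 14.12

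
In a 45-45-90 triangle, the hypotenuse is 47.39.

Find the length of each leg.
In a 45-45-90 triangle hypotenuse = leg·√2, so leg = hypotenuse/√2.
Leg = 47.39/√2 ≈ 47.39/1.41421 ≈ 33.5098

Each leg = 33.51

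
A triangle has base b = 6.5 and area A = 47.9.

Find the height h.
A = ½·b·h  ⇒  h = 2A/b = 2·47.9/6.5 = 95.8/6.5 ≈ 14.7385

h = 14.74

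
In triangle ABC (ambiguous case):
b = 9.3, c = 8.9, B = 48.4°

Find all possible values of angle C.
b/sin(B) = c/sin(C)  ⇒  sin(C) = c·sin(B)/b = 8.9·sin(48.4°)/9.3
sin(48.4°) ≈ 0.747798
sin(C) ≈ 8.9·0.747798/9.3 ≈ 6.6554/9.3 ≈ 0.715635
Candidate 1: C₁ = arcsin(0.715635) ≈ 45.6952°  →  A = 180° − 48.4° − 45.6952° ≈ 85.9048° > 0, valid
Candidate 2: C₂ = 180° − C₁ ≈ 134.305°  →  A = 180° − 48.4° − 134.305° ≈ -2.7048° ≤ 0, not a valid triangle

C = 45.7° (one solution)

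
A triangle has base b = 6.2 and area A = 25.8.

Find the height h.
A = ½·b·h  ⇒  h = 2A/b = 2·25.8/6.2 = 51.6/6.2 ≈ 8.32258

h = 8.323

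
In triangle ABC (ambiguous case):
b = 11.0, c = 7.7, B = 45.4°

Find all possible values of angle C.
b/sin(B) = c/sin(C)  ⇒  sin(C) = c·sin(B)/b = 7.7·sin(45.4°)/11.0
sin(45.4°) ≈ 0.712026
sin(C) ≈ 7.7·0.712026/11.0 ≈ 5.4826/11.0 ≈ 0.498418
Candidate 1: C₁ = arcsin(0.498418) ≈ 29.8954°  →  A = 180° − 45.4° − 29.8954° ≈ 104.705° > 0, valid
Candidate 2: C₂ = 180° − C₁ ≈ 150.105°  →  A = 180° − 45.4° − 150.105° ≈ -15.5046° ≤ 0, not a valid triangle

C = 29.9° (one solution)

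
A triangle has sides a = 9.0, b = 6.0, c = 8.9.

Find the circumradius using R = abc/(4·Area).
First find the area with Heron's formula.
s = (9.0 + 6.0 + 8.9)/2 = 11.95
Area = √(s(s−a)(s−b)(s−c)) = √(11.95·2.95·5.95·3.05) ≈ √639.745 ≈ 25.2932
abc = 9.0·6.0·8.9 = 480.6
R = abc/(4·Area) ≈ 480.6/(4·25.2932) = 480.6/101.173 ≈ 4.75029

R = 4.75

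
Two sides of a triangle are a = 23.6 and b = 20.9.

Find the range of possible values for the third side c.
Triangle inequality: |a − b| < c < a + b
|a − b| = |23.6 − 20.9| = 2.7
a + b = 23.6 + 20.9 = 44.5

2.7 < c < 44.5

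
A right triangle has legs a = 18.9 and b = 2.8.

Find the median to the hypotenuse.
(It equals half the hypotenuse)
Hypotenuse c = √(a² + b²) = √(357.21 + 7.84) = √365.05 ≈ 19.1063
Median to hypotenuse = c/2 ≈ 19.1063/2 ≈ 9.55314

Median = 9.553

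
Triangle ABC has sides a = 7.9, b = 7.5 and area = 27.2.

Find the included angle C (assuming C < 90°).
Area = ½·a·b·sin(C)  ⇒  sin(C) = 2·Area/(a·b) = 2·27.2/(7.9·7.5) = 54.4/59.25 ≈ 0.918143
C = arcsin(0.918143) ≈ 66.6562° (taking the acute solution since C < 90°)

C = 66.66°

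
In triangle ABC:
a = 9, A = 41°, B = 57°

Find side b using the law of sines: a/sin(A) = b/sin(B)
a/sin(A) = b/sin(B)  ⇒  b = a·sin(B)/sin(A) = 9·sin(57°)/sin(41°)
sin(57°) ≈ 0.838671, sin(41°) ≈ 0.656059
b ≈ 9·0.838671/0.656059 ≈ 7.54804/0.656059 ≈ 11.5051

b = 11.51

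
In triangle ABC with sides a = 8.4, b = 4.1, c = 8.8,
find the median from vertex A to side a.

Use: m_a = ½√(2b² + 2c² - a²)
m_a = ½√(2·4.1² + 2·8.8² − 8.4²) = ½√(2·16.81 + 2·77.44 − 70.56) = ½√(33.62 + 154.88 − 70.56) = ½√117.94
√117.94 ≈ 10.86, so m_a ≈ 5.43001

m_a = 5.43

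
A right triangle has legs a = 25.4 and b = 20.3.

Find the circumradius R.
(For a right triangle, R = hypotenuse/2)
Hypotenuse c = √(a² + b²) = √(645.16 + 412.09) = √1057.25 ≈ 32.5154
R = c/2 ≈ 32.5154/2 ≈ 16.2577

R = 16.26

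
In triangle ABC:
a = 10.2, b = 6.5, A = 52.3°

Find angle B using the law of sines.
a/sin(A) = b/sin(B)  ⇒  sin(B) = b·sin(A)/a = 6.5·sin(52.3°)/10.2
sin(52.3°) ≈ 0.791224
sin(B) ≈ 6.5·0.791224/10.2 ≈ 5.14295/10.2 ≈ 0.504211
B = arcsin(0.504211) ≈ 30.279°
(Since b ≤ a we need B ≤ A, so the obtuse alternative 180° − 30.279° ≈ 149.721° is rejected.)

B = 30.28°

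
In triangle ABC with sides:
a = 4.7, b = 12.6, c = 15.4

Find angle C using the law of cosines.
c² = a² + b² − 2ab·cos(C)  ⇒  cos(C) = (a² + b² − c²)/(2ab)
cos(C) = (4.7² + 12.6² − 15.4²)/(2·4.7·12.6) = (22.09 + 158.76 − 237.16)/118.44 = -56.31/118.44 ≈ -0.475431
C = arccos(-0.475431) ≈ 118.387°

C = 118.4°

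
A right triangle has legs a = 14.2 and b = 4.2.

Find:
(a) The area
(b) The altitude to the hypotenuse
(a) The legs are perpendicular, so Area = ½·a·b = ½·14.2·4.2 = ½·59.64 = 29.82
(b) Hypotenuse c = √(a² + b²) = √(201.64 + 17.64) = √219.28 ≈ 14.8081
    Area = ½·c·h_c  ⇒  h_c = 2·Area/c = 59.64/14.8081 ≈ 4.02752

Area = 29.82, h_c = 4.028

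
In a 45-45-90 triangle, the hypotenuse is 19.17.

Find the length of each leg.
In a 45-45-90 triangle hypotenuse = leg·√2, so leg = hypotenuse/√2.
Leg = 19.17/√2 ≈ 19.17/1.41421 ≈ 13.5552

Each leg = 13.56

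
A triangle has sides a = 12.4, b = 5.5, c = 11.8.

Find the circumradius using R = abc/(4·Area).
First find the area with Heron's formula.
s = (12.4 + 5.5 + 11.8)/2 = 14.85
Area = √(s(s−a)(s−b)(s−c)) = √(14.85·2.45·9.35·3.05) ≈ √1037.54 ≈ 32.2108
abc = 12.4·5.5·11.8 = 804.76
R = abc/(4·Area) ≈ 804.76/(4·32.2108) = 804.76/128.843 ≈ 6.24603

R = 6.246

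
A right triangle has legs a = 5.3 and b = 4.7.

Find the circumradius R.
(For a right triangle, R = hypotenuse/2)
Hypotenuse c = √(a² + b²) = √(28.09 + 22.09) = √50.18 ≈ 7.08378
R = c/2 ≈ 7.08378/2 ≈ 3.54189

R = 3.542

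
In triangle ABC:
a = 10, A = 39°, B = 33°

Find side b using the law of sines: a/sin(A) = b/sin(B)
a/sin(A) = b/sin(B)  ⇒  b = a·sin(B)/sin(A) = 10·sin(33°)/sin(39°)
sin(33°) ≈ 0.544639, sin(39°) ≈ 0.62932
b ≈ 10·0.544639/0.62932 ≈ 5.44639/0.62932 ≈ 8.6544

b = 8.654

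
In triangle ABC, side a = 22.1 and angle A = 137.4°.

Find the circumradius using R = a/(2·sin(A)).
R = a/(2·sin(A)) = 22.1/(2·sin(137.4°))
sin(137.4°) ≈ 0.676876
R ≈ 22.1/(2·0.676876) = 22.1/1.35375 ≈ 16.325

R = 16.32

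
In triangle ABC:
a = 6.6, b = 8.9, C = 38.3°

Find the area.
Two sides and the included angle (SAS): A = ½·a·b·sin(C) = ½·6.6·8.9·sin(38.3°)
sin(38.3°) ≈ 0.619779
A ≈ ½·58.74·0.619779 = 29.37·0.619779 ≈ 18.2029

Area = 18.2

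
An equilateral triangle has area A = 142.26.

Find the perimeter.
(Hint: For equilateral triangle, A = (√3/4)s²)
A = (√3/4)s²  ⇒  s² = 4A/√3 = 4·142.26/√3 = 569.04/1.73205 ≈ 328.535
s ≈ √328.535 ≈ 18.1255
Perimeter = 3s ≈ 3·18.1255 ≈ 54.3766

Perimeter = 54.38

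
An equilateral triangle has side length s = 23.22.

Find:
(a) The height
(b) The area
(a) The height splits the triangle into two 30-60-90 halves: h = s·√3/2 = 23.22·1.73205/2 ≈ 40.2182/2 ≈ 20.1091
(b) Area = (√3/4)·s² = (√3/4)·23.22² = (√3/4)·539.1684 ≈ 0.433013·539.1684 ≈ 233.467

Height = 20.11, Area = 233.5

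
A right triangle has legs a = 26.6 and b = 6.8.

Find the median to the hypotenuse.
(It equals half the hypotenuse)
Hypotenuse c = √(a² + b²) = √(707.56 + 46.24) = √753.8 ≈ 27.4554
Median to hypotenuse = c/2 ≈ 27.4554/2 ≈ 13.7277

Median = 13.73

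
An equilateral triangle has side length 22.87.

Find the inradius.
r = Area/s with s the semi-perimeter.
Area = (√3/4)·22.87² = (√3/4)·523.0369 ≈ 0.433013·523.0369 ≈ 226.482
s = 3·22.87/2 = 34.305
r ≈ 226.482/34.305 ≈ 6.602
(Equivalently r = side/(2√3) = 22.87/3.4641 ≈ 6.602.)

r = 6.602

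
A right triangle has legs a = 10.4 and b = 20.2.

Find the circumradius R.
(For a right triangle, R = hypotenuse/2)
Hypotenuse c = √(a² + b²) = √(108.16 + 408.04) = √516.2 ≈ 22.72
R = c/2 ≈ 22.72/2 ≈ 11.36

R = 11.36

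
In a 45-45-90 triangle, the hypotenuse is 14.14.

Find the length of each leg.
In a 45-45-90 triangle hypotenuse = leg·√2, so leg = hypotenuse/√2.
Leg = 14.14/√2 ≈ 14.14/1.41421 ≈ 9.99849

Each leg = 9.998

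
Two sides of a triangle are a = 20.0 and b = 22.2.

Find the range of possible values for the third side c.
Triangle inequality: |a − b| < c < a + b
|a − b| = |20.0 − 22.2| = 2.2
a + b = 20.0 + 22.2 = 42.2

2.2 < c < 42.2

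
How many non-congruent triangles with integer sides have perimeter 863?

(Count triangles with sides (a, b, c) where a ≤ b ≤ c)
Let a ≤ b ≤ c with a + b + c = 863. The only binding inequality is a + b > c, i.e. 863 − c > c, so c < 863/2; and c ≥ 863/3 since c is the largest side.
So 288 ≤ c ≤ 431. For each c, b runs from ⌈(863 − c)/2⌉ up to c (then a = 863 − b − c satisfies 1 ≤ a ≤ b automatically), giving c − ⌈(863 − c)/2⌉ + 1 choices.
Summing over c: 1 + 3 + 4 + 6 + … + 214 + 216  (144 terms, c = 288, …, 431) = 15624
Check (closed form: nearest integer to p²/48 for even p, (p+3)²/48 for odd p): (863+3)²/48 = 866²/48 = 749956/48 ≈ 15624.08 → 15624

15624 triangles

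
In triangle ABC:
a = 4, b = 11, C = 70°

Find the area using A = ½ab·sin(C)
A = ½·a·b·sin(C) = ½·4·11·sin(70°)
sin(70°) ≈ 0.939693
A ≈ ½·44·0.939693 = 22·0.939693 ≈ 20.6732

Area = 20.67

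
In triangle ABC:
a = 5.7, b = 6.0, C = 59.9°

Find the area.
Two sides and the included angle (SAS): A = ½·a·b·sin(C) = ½·5.7·6.0·sin(59.9°)
sin(59.9°) ≈ 0.865151
A ≈ ½·34.2·0.865151 = 17.1·0.865151 ≈ 14.7941

Area = 14.79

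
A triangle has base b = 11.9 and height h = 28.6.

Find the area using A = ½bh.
A = ½·b·h = ½·11.9·28.6 = ½·340.34 = 170.17

Area = 170.17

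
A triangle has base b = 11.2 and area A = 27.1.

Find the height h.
A = ½·b·h  ⇒  h = 2A/b = 2·27.1/11.2 = 54.2/11.2 ≈ 4.83929

h = 4.839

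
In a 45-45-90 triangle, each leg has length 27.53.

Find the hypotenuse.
In a 45-45-90 triangle the sides are in ratio 1 : 1 : √2, so hypotenuse = leg·√2.
Hypotenuse = 27.53·√2 ≈ 27.53·1.41421 ≈ 38.9333

Hypotenuse = 27.53√2 = 38.93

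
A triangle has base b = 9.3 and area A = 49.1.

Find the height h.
A = ½·b·h  ⇒  h = 2A/b = 2·49.1/9.3 = 98.2/9.3 ≈ 10.5591

h = 10.56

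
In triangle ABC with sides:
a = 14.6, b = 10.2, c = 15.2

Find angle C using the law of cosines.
c² = a² + b² − 2ab·cos(C)  ⇒  cos(C) = (a² + b² − c²)/(2ab)
cos(C) = (14.6² + 10.2² − 15.2²)/(2·14.6·10.2) = (213.16 + 104.04 − 231.04)/297.84 = 86.16/297.84 ≈ 0.289283
C = arccos(0.289283) ≈ 73.185°

C = 73.18°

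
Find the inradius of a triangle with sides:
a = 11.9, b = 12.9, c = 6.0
r = Area/s where s is the semi-perimeter.
s = (11.9 + 12.9 + 6.0)/2 = 30.8/2 = 15.4
Area = √(s(s−a)(s−b)(s−c)) = √(15.4·3.5·2.5·9.4) ≈ √1266.65 ≈ 35.59
r ≈ 35.59/15.4 ≈ 2.31104

r = 2.311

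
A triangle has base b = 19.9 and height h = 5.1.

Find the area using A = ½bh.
A = ½·b·h = ½·19.9·5.1 = ½·101.49 = 50.745

Area = 50.745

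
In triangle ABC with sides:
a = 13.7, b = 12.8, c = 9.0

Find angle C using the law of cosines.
c² = a² + b² − 2ab·cos(C)  ⇒  cos(C) = (a² + b² − c²)/(2ab)
cos(C) = (13.7² + 12.8² − 9.0²)/(2·13.7·12.8) = (187.69 + 163.84 − 81)/350.72 = 270.53/350.72 ≈ 0.771356
C = arccos(0.771356) ≈ 39.5242°

C = 39.52°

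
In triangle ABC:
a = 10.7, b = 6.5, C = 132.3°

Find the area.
Two sides and the included angle (SAS): A = ½·a·b·sin(C) = ½·10.7·6.5·sin(132.3°)
sin(132.3°) ≈ 0.739631
A ≈ ½·69.55·0.739631 = 34.775·0.739631 ≈ 25.7207

Area = 25.72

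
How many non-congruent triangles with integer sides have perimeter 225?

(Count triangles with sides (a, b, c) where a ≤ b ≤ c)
Let a ≤ b ≤ c with a + b + c = 225. The only binding inequality is a + b > c, i.e. 225 − c > c, so c < 225/2; and c ≥ 225/3 since c is the largest side.
So 75 ≤ c ≤ 112. For each c, b runs from ⌈(225 − c)/2⌉ up to c (then a = 225 − b − c satisfies 1 ≤ a ≤ b automatically), giving c − ⌈(225 − c)/2⌉ + 1 choices.
Summing over c: 1 + 2 + 4 + 5 + … + 55 + 56  (38 terms, c = 75, …, 112) = 1083
Check (closed form: nearest integer to p²/48 for even p, (p+3)²/48 for odd p): (225+3)²/48 = 228²/48 = 51984/48 ≈ 1083.00 → 1083

1083 triangles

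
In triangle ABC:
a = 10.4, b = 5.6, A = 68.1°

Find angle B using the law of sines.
a/sin(A) = b/sin(B)  ⇒  sin(B) = b·sin(A)/a = 5.6·sin(68.1°)/10.4
sin(68.1°) ≈ 0.927836
sin(B) ≈ 5.6·0.927836/10.4 ≈ 5.19588/10.4 ≈ 0.499604
B = arcsin(0.499604) ≈ 29.9738°
(Since b ≤ a we need B ≤ A, so the obtuse alternative 180° − 29.9738° ≈ 150.026° is rejected.)

B = 29.97°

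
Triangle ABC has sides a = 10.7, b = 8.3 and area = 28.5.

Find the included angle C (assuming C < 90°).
Area = ½·a·b·sin(C)  ⇒  sin(C) = 2·Area/(a·b) = 2·28.5/(10.7·8.3) = 57/88.81 ≈ 0.64182
C = arcsin(0.64182) ≈ 39.9276° (taking the acute solution since C < 90°)

C = 39.93°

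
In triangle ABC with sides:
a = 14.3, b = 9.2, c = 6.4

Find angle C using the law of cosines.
c² = a² + b² − 2ab·cos(C)  ⇒  cos(C) = (a² + b² − c²)/(2ab)
cos(C) = (14.3² + 9.2² − 6.4²)/(2·14.3·9.2) = (204.49 + 84.64 − 40.96)/263.12 = 248.17/263.12 ≈ 0.943182
C = arccos(0.943182) ≈ 19.407°

C = 19.41°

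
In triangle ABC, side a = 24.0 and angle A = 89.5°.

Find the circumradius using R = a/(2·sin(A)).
R = a/(2·sin(A)) = 24.0/(2·sin(89.5°))
sin(89.5°) ≈ 0.999962
R ≈ 24.0/(2·0.999962) = 24.0/1.99992 ≈ 12.0005

R = 12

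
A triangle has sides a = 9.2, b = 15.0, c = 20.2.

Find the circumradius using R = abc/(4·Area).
First find the area with Heron's formula.
s = (9.2 + 15.0 + 20.2)/2 = 22.2
Area = √(s(s−a)(s−b)(s−c)) = √(22.2·13·7.2·2) ≈ √4155.84 ≈ 64.4658
abc = 9.2·15.0·20.2 = 2787.6
R = abc/(4·Area) ≈ 2787.6/(4·64.4658) = 2787.6/257.863 ≈ 10.8104

R = 10.81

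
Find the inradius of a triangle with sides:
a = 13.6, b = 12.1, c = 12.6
r = Area/s where s is the semi-perimeter.
s = (13.6 + 12.1 + 12.6)/2 = 38.3/2 = 19.15
Area = √(s(s−a)(s−b)(s−c)) = √(19.15·5.55·7.05·6.55) ≈ √4907.86 ≈ 70.0561
r ≈ 70.0561/19.15 ≈ 3.65828

r = 3.658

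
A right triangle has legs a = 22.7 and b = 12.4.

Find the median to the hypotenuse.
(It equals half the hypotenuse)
Hypotenuse c = √(a² + b²) = √(515.29 + 153.76) = √669.05 ≈ 25.866
Median to hypotenuse = c/2 ≈ 25.866/2 ≈ 12.933

Median = 12.93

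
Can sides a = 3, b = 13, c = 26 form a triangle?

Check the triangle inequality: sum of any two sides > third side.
a + b vs c: 3 + 13 = 16 ≤ 26  ✗
a + c vs b: 3 + 26 = 29 > 13  ✓
b + c vs a: 13 + 26 = 39 > 3  ✓

No: 3 + 13 = 16 is not > 26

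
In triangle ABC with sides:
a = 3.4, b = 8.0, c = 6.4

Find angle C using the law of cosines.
c² = a² + b² − 2ab·cos(C)  ⇒  cos(C) = (a² + b² − c²)/(2ab)
cos(C) = (3.4² + 8.0² − 6.4²)/(2·3.4·8.0) = (11.56 + 64 − 40.96)/54.4 = 34.6/54.4 ≈ 0.636029
C = arccos(0.636029) ≈ 50.5036°

C = 50.5°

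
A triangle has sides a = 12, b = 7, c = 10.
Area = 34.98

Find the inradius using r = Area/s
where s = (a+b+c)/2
s = (12 + 7 + 10)/2 = 29/2 = 14.5
r = Area/s = 34.98/14.5 ≈ 2.41241

r = 2.412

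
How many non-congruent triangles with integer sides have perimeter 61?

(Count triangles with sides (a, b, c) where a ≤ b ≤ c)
Let a ≤ b ≤ c with a + b + c = 61. The only binding inequality is a + b > c, i.e. 61 − c > c, so c < 61/2; and c ≥ 61/3 since c is the largest side.
So 21 ≤ c ≤ 30. For each c, b runs from ⌈(61 − c)/2⌉ up to c (then a = 61 − b − c satisfies 1 ≤ a ≤ b automatically), giving c − ⌈(61 − c)/2⌉ + 1 choices.
Summing over c: 2 + 3 + 5 + 6 + 8 + 9 + 11 + 12 + 14 + 15 = 85
Check (closed form: nearest integer to p²/48 for even p, (p+3)²/48 for odd p): (61+3)²/48 = 64²/48 = 4096/48 ≈ 85.33 → 85

85 triangles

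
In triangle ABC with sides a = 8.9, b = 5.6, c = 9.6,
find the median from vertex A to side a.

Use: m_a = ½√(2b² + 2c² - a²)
m_a = ½√(2·5.6² + 2·9.6² − 8.9²) = ½√(2·31.36 + 2·92.16 − 79.21) = ½√(62.72 + 184.32 − 79.21) = ½√167.83
√167.83 ≈ 12.9549, so m_a ≈ 6.47746

m_a = 6.477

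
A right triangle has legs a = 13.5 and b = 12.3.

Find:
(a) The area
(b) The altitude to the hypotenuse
(a) The legs are perpendicular, so Area = ½·a·b = ½·13.5·12.3 = ½·166.05 = 83.025
(b) Hypotenuse c = √(a² + b²) = √(182.25 + 151.29) = √333.54 ≈ 18.2631
    Area = ½·c·h_c  ⇒  h_c = 2·Area/c = 166.05/18.2631 ≈ 9.09211

Area = 83.025, h_c = 9.092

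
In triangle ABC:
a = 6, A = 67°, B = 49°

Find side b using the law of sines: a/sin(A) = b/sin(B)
a/sin(A) = b/sin(B)  ⇒  b = a·sin(B)/sin(A) = 6·sin(49°)/sin(67°)
sin(49°) ≈ 0.75471, sin(67°) ≈ 0.920505
b ≈ 6·0.75471/0.920505 ≈ 4.52826/0.920505 ≈ 4.91932

b = 4.919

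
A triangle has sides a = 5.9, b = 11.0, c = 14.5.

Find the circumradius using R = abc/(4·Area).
First find the area with Heron's formula.
s = (5.9 + 11.0 + 14.5)/2 = 15.7
Area = √(s(s−a)(s−b)(s−c)) = √(15.7·9.8·4.7·1.2) ≈ √867.77 ≈ 29.4579
abc = 5.9·11.0·14.5 = 941.05
R = abc/(4·Area) ≈ 941.05/(4·29.4579) = 941.05/117.832 ≈ 7.98639

R = 7.986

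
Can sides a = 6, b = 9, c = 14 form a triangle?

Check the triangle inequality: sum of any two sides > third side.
a + b vs c: 6 + 9 = 15 > 14  ✓
a + c vs b: 6 + 14 = 20 > 9  ✓
b + c vs a: 9 + 14 = 23 > 6  ✓

Yes, triangle inequality satisfied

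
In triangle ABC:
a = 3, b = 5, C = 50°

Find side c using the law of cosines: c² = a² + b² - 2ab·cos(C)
c² = 3² + 5² − 2·3·5·cos(50°)
cos(50°) ≈ 0.642788
c² ≈ 9 + 25 − 30·(0.642788) ≈ 34 − 19.2836 ≈ 14.7164
c ≈ √14.7164 ≈ 3.83619

c = 3.836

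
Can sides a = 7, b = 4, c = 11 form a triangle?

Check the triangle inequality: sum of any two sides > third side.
a + b vs c: 7 + 4 = 11 ≤ 11  ✗
a + c vs b: 7 + 11 = 18 > 4  ✓
b + c vs a: 4 + 11 = 15 > 7  ✓

No: 7 + 4 = 11 is not > 11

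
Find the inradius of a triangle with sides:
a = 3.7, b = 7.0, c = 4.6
r = Area/s where s is the semi-perimeter.
s = (3.7 + 7.0 + 4.6)/2 = 15.3/2 = 7.65
Area = √(s(s−a)(s−b)(s−c)) = √(7.65·3.95·0.65·3.05) ≈ √59.9062 ≈ 7.73991
r ≈ 7.73991/7.65 ≈ 1.01175

r = 1.012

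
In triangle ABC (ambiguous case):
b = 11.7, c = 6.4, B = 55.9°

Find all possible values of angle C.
b/sin(B) = c/sin(C)  ⇒  sin(C) = c·sin(B)/b = 6.4·sin(55.9°)/11.7
sin(55.9°) ≈ 0.82806
sin(C) ≈ 6.4·0.82806/11.7 ≈ 5.29959/11.7 ≈ 0.452956
Candidate 1: C₁ = arcsin(0.452956) ≈ 26.9335°  →  A = 180° − 55.9° − 26.9335° ≈ 97.1665° > 0, valid
Candidate 2: C₂ = 180° − C₁ ≈ 153.066°  →  A = 180° − 55.9° − 153.066° ≈ -28.9665° ≤ 0, not a valid triangle

C = 26.93° (one solution)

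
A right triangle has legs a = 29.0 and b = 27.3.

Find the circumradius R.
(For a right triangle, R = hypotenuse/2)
Hypotenuse c = √(a² + b²) = √(841 + 745.29) = √1586.29 ≈ 39.8283
R = c/2 ≈ 39.8283/2 ≈ 19.9141

R = 19.91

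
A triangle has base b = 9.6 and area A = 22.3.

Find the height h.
A = ½·b·h  ⇒  h = 2A/b = 2·22.3/9.6 = 44.6/9.6 ≈ 4.64583

h = 4.646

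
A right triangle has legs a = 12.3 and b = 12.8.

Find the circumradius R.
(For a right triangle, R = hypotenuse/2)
Hypotenuse c = √(a² + b²) = √(151.29 + 163.84) = √315.13 ≈ 17.7519
R = c/2 ≈ 17.7519/2 ≈ 8.87595

R = 8.876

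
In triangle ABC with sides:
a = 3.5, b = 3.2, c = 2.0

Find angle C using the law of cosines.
c² = a² + b² − 2ab·cos(C)  ⇒  cos(C) = (a² + b² − c²)/(2ab)
cos(C) = (3.5² + 3.2² − 2.0²)/(2·3.5·3.2) = (12.25 + 10.24 − 4)/22.4 = 18.49/22.4 ≈ 0.825446
C = arccos(0.825446) ≈ 34.3662°

C = 34.37°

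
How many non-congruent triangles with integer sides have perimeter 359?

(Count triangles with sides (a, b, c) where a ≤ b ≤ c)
Let a ≤ b ≤ c with a + b + c = 359. The only binding inequality is a + b > c, i.e. 359 − c > c, so c < 359/2; and c ≥ 359/3 since c is the largest side.
So 120 ≤ c ≤ 179. For each c, b runs from ⌈(359 − c)/2⌉ up to c (then a = 359 − b − c satisfies 1 ≤ a ≤ b automatically), giving c − ⌈(359 − c)/2⌉ + 1 choices.
Summing over c: 1 + 3 + 4 + 6 + … + 88 + 90  (60 terms, c = 120, …, 179) = 2730
Check (closed form: nearest integer to p²/48 for even p, (p+3)²/48 for odd p): (359+3)²/48 = 362²/48 = 131044/48 ≈ 2730.08 → 2730

2730 triangles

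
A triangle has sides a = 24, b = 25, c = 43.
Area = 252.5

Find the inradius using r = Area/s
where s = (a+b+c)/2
s = (24 + 25 + 43)/2 = 92/2 = 46
r = Area/s = 252.5/46 ≈ 5.48913

r = 5.489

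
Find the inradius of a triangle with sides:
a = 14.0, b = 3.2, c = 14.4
r = Area/s where s is the semi-perimeter.
s = (14.0 + 3.2 + 14.4)/2 = 31.6/2 = 15.8
Area = √(s(s−a)(s−b)(s−c)) = √(15.8·1.8·12.6·1.4) ≈ √501.682 ≈ 22.3982
r ≈ 22.3982/15.8 ≈ 1.41761

r = 1.418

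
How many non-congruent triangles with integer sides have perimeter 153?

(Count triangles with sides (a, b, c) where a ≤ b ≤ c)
Let a ≤ b ≤ c with a + b + c = 153. The only binding inequality is a + b > c, i.e. 153 − c > c, so c < 153/2; and c ≥ 153/3 since c is the largest side.
So 51 ≤ c ≤ 76. For each c, b runs from ⌈(153 − c)/2⌉ up to c (then a = 153 − b − c satisfies 1 ≤ a ≤ b automatically), giving c − ⌈(153 − c)/2⌉ + 1 choices.
Summing over c: 1 + 2 + 4 + 5 + … + 37 + 38  (26 terms, c = 51, …, 76) = 507
Check (closed form: nearest integer to p²/48 for even p, (p+3)²/48 for odd p): (153+3)²/48 = 156²/48 = 24336/48 ≈ 507.00 → 507

507 triangles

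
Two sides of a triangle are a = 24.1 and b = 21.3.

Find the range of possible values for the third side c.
Triangle inequality: |a − b| < c < a + b
|a − b| = |24.1 − 21.3| = 2.8
a + b = 24.1 + 21.3 = 45.4

2.8 < c < 45.4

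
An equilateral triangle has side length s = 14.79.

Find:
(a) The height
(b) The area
(a) The height splits the triangle into two 30-60-90 halves: h = s·√3/2 = 14.79·1.73205/2 ≈ 25.617/2 ≈ 12.8085
(b) Area = (√3/4)·s² = (√3/4)·14.79² = (√3/4)·218.7441 ≈ 0.433013·218.7441 ≈ 94.719

Height = 12.81, Area = 94.72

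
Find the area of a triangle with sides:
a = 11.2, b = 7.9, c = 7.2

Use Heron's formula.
s = (11.2 + 7.9 + 7.2)/2 = 26.3/2 = 13.15
s − a = 1.95, s − b = 5.25, s − c = 5.95
s(s−a)(s−b)(s−c) = 13.15·1.95·5.25·5.95 ≈ 801.008
Area = √801.008 ≈ 28.3021

Area = 28.3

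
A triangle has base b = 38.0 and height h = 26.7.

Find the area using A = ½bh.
A = ½·b·h = ½·38.0·26.7 = ½·1014.6 = 507.3

Area = 507.3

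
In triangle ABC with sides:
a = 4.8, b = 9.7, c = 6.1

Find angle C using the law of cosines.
c² = a² + b² − 2ab·cos(C)  ⇒  cos(C) = (a² + b² − c²)/(2ab)
cos(C) = (4.8² + 9.7² − 6.1²)/(2·4.8·9.7) = (23.04 + 94.09 − 37.21)/93.12 = 79.92/93.12 ≈ 0.858247
C = arccos(0.858247) ≈ 30.8796°

C = 30.88°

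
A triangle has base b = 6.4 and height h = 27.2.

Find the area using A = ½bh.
A = ½·b·h = ½·6.4·27.2 = ½·174.08 = 87.04

Area = 87.04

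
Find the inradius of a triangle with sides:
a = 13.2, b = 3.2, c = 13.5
r = Area/s where s is the semi-perimeter.
s = (13.2 + 3.2 + 13.5)/2 = 29.9/2 = 14.95
Area = √(s(s−a)(s−b)(s−c)) = √(14.95·1.75·11.75·1.45) ≈ √445.744 ≈ 21.1126
r ≈ 21.1126/14.95 ≈ 1.41222

r = 1.412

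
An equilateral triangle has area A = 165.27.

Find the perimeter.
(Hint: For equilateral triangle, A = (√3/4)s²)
A = (√3/4)s²  ⇒  s² = 4A/√3 = 4·165.27/√3 = 661.08/1.73205 ≈ 381.675
s ≈ √381.675 ≈ 19.5365
Perimeter = 3s ≈ 3·19.5365 ≈ 58.6095

Perimeter = 58.61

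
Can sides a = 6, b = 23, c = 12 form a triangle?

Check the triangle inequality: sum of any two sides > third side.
a + b vs c: 6 + 23 = 29 > 12  ✓
a + c vs b: 6 + 12 = 18 ≤ 23  ✗
b + c vs a: 23 + 12 = 35 > 6  ✓

No: 6 + 12 = 18 is not > 23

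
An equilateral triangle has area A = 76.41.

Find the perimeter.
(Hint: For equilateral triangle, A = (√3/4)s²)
A = (√3/4)s²  ⇒  s² = 4A/√3 = 4·76.41/√3 = 305.64/1.73205 ≈ 176.461
s ≈ √176.461 ≈ 13.2839
Perimeter = 3s ≈ 3·13.2839 ≈ 39.8516

Perimeter = 39.85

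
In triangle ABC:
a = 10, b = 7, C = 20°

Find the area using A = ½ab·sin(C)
A = ½·a·b·sin(C) = ½·10·7·sin(20°)
sin(20°) ≈ 0.34202
A ≈ ½·70·0.34202 = 35·0.34202 ≈ 11.9707

Area = 11.97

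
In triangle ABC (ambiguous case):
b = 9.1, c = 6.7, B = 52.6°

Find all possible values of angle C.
b/sin(B) = c/sin(C)  ⇒  sin(C) = c·sin(B)/b = 6.7·sin(52.6°)/9.1
sin(52.6°) ≈ 0.794415
sin(C) ≈ 6.7·0.794415/9.1 ≈ 5.32258/9.1 ≈ 0.584899
Candidate 1: C₁ = arcsin(0.584899) ≈ 35.7958°  →  A = 180° − 52.6° − 35.7958° ≈ 91.6042° > 0, valid
Candidate 2: C₂ = 180° − C₁ ≈ 144.204°  →  A = 180° − 52.6° − 144.204° ≈ -16.8042° ≤ 0, not a valid triangle

C = 35.8° (one solution)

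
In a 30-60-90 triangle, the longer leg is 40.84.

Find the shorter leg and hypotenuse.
In a 30-60-90 triangle the sides are in ratio 1 : √3 : 2, so short leg = long leg/√3 and hypotenuse = 2·(short leg).
Short leg = 40.84/√3 ≈ 40.84/1.73205 ≈ 23.579
Hypotenuse = 2·23.579 ≈ 47.158

Short leg = 23.58, Hypotenuse = 47.16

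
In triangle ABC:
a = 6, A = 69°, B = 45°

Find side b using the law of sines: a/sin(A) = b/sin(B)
a/sin(A) = b/sin(B)  ⇒  b = a·sin(B)/sin(A) = 6·sin(45°)/sin(69°)
sin(45°) ≈ 0.707107, sin(69°) ≈ 0.93358
b ≈ 6·0.707107/0.93358 ≈ 4.24264/0.93358 ≈ 4.54448

b = 4.544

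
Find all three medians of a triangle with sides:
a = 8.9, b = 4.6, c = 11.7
Median formula: m_a = ½√(2b² + 2c² − a²) (and cyclically). a² = 79.21, b² = 21.16, c² = 136.89.
m_a = ½√(2·21.16 + 2·136.89 − 79.21) = ½√236.89 ≈ ½·15.3912 ≈ 7.69562
m_b = ½√(2·79.21 + 2·136.89 − 21.16) = ½√411.04 ≈ ½·20.2741 ≈ 10.1371
m_c = ½√(2·79.21 + 2·21.16 − 136.89) = ½√63.85 ≈ ½·7.99062 ≈ 3.99531

m_a = 7.696, m_b = 10.14, m_c = 3.995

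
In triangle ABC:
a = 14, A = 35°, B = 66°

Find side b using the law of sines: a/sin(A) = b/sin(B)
a/sin(A) = b/sin(B)  ⇒  b = a·sin(B)/sin(A) = 14·sin(66°)/sin(35°)
sin(66°) ≈ 0.913545, sin(35°) ≈ 0.573576
b ≈ 14·0.913545/0.573576 ≈ 12.7896/0.573576 ≈ 22.2981

b = 22.3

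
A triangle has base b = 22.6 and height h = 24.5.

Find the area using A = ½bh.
A = ½·b·h = ½·22.6·24.5 = ½·553.7 = 276.85

Area = 276.85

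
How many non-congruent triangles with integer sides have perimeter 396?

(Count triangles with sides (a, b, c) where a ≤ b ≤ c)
Let a ≤ b ≤ c with a + b + c = 396. The only binding inequality is a + b > c, i.e. 396 − c > c, so c < 396/2; and c ≥ 396/3 since c is the largest side.
So 132 ≤ c ≤ 197. For each c, b runs from ⌈(396 − c)/2⌉ up to c (then a = 396 − b − c satisfies 1 ≤ a ≤ b automatically), giving c − ⌈(396 − c)/2⌉ + 1 choices.
Summing over c: 1 + 2 + 4 + 5 + … + 97 + 98  (66 terms, c = 132, …, 197) = 3267
Check (closed form: nearest integer to p²/48 for even p, (p+3)²/48 for odd p): 396²/48 = 156816/48 ≈ 3267.00 → 3267

3267 triangles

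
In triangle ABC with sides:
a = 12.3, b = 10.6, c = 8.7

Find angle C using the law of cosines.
c² = a² + b² − 2ab·cos(C)  ⇒  cos(C) = (a² + b² − c²)/(2ab)
cos(C) = (12.3² + 10.6² − 8.7²)/(2·12.3·10.6) = (151.29 + 112.36 − 75.69)/260.76 = 187.96/260.76 ≈ 0.720816
C = arccos(0.720816) ≈ 43.8781°

C = 43.88°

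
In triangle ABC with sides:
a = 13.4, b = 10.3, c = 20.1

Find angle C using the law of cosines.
c² = a² + b² − 2ab·cos(C)  ⇒  cos(C) = (a² + b² − c²)/(2ab)
cos(C) = (13.4² + 10.3² − 20.1²)/(2·13.4·10.3) = (179.56 + 106.09 − 404.01)/276.04 = -118.36/276.04 ≈ -0.428778
C = arccos(-0.428778) ≈ 115.39°

C = 115.4°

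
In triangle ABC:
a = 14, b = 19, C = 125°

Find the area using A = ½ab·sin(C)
A = ½·a·b·sin(C) = ½·14·19·sin(125°)
sin(125°) ≈ 0.819152
A ≈ ½·266·0.819152 = 133·0.819152 ≈ 108.947

Area = 108.9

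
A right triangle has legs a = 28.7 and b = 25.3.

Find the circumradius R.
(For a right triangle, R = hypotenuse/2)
Hypotenuse c = √(a² + b²) = √(823.69 + 640.09) = √1463.78 ≈ 38.2594
R = c/2 ≈ 38.2594/2 ≈ 19.1297

R = 19.13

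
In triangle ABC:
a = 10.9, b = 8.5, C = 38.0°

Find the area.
Two sides and the included angle (SAS): A = ½·a·b·sin(C) = ½·10.9·8.5·sin(38.0°)
sin(38.0°) ≈ 0.615661
A ≈ ½·92.65·0.615661 = 46.325·0.615661 ≈ 28.5205

Area = 28.52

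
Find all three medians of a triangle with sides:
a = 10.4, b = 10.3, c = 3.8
Median formula: m_a = ½√(2b² + 2c² − a²) (and cyclically). a² = 108.16, b² = 106.09, c² = 14.44.
m_a = ½√(2·106.09 + 2·14.44 − 108.16) = ½√132.9 ≈ ½·11.5282 ≈ 5.76411
m_b = ½√(2·108.16 + 2·14.44 − 106.09) = ½√139.11 ≈ ½·11.7945 ≈ 5.89725
m_c = ½√(2·108.16 + 2·106.09 − 14.44) = ½√414.06 ≈ ½·20.3485 ≈ 10.1742

m_a = 5.764, m_b = 5.897, m_c = 10.17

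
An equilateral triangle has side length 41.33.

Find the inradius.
r = Area/s with s the semi-perimeter.
Area = (√3/4)·41.33² = (√3/4)·1708.1689 ≈ 0.433013·1708.1689 ≈ 739.659
s = 3·41.33/2 = 61.995
r ≈ 739.659/61.995 ≈ 11.9309
(Equivalently r = side/(2√3) = 41.33/3.4641 ≈ 11.9309.)

r = 11.93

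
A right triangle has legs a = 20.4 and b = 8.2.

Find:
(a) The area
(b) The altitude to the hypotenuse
(a) The legs are perpendicular, so Area = ½·a·b = ½·20.4·8.2 = ½·167.28 = 83.64
(b) Hypotenuse c = √(a² + b²) = √(416.16 + 67.24) = √483.4 ≈ 21.9864
    Area = ½·c·h_c  ⇒  h_c = 2·Area/c = 167.28/21.9864 ≈ 7.60835

Area = 83.64, h_c = 7.608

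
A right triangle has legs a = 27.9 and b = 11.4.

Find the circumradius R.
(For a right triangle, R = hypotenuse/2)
Hypotenuse c = √(a² + b²) = √(778.41 + 129.96) = √908.37 ≈ 30.1392
R = c/2 ≈ 30.1392/2 ≈ 15.0696

R = 15.07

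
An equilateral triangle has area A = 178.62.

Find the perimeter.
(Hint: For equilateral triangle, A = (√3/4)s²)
A = (√3/4)s²  ⇒  s² = 4A/√3 = 4·178.62/√3 = 714.48/1.73205 ≈ 412.505
s ≈ √412.505 ≈ 20.3102
Perimeter = 3s ≈ 3·20.3102 ≈ 60.9307

Perimeter = 60.93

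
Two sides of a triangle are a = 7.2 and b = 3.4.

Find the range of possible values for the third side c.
Triangle inequality: |a − b| < c < a + b
|a − b| = |7.2 − 3.4| = 3.8
a + b = 7.2 + 3.4 = 10.6

3.8 < c < 10.6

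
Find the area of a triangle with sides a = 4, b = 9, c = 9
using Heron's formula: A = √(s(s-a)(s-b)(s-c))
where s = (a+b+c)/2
s = (4 + 9 + 9)/2 = 22/2 = 11
s − a = 7, s − b = 2, s − c = 2
s(s−a)(s−b)(s−c) = 11·7·2·2 = 308
Area = √308 ≈ 17.5499

s = 11.0, Area = 17.55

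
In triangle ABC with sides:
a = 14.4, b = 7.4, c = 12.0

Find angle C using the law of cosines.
c² = a² + b² − 2ab·cos(C)  ⇒  cos(C) = (a² + b² − c²)/(2ab)
cos(C) = (14.4² + 7.4² − 12.0²)/(2·14.4·7.4) = (207.36 + 54.76 − 144)/213.12 = 118.12/213.12 ≈ 0.554242
C = arccos(0.554242) ≈ 56.3415°

C = 56.34°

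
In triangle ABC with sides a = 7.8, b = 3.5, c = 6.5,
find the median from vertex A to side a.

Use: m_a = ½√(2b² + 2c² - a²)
m_a = ½√(2·3.5² + 2·6.5² − 7.8²) = ½√(2·12.25 + 2·42.25 − 60.84) = ½√(24.5 + 84.5 − 60.84) = ½√48.16
√48.16 ≈ 6.93974, so m_a ≈ 3.46987

m_a = 3.47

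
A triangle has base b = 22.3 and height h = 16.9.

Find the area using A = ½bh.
A = ½·b·h = ½·22.3·16.9 = ½·376.87 = 188.435

Area = 188.435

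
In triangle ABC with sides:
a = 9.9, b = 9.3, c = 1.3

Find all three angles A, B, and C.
Law of cosines for each angle (a² = 98.01, b² = 86.49, c² = 1.69):
cos(A) = (b² + c² − a²)/(2bc) = (86.49 + 1.69 − 98.01)/(2·9.3·1.3) = -9.83/24.18 ≈ -0.406534  ⇒  A ≈ 113.987°
cos(B) = (a² + c² − b²)/(2ac) = (98.01 + 1.69 − 86.49)/(2·9.9·1.3) = 13.21/25.74 ≈ 0.513209  ⇒  B ≈ 59.1222°
cos(C) = (a² + b² − c²)/(2ab) = (98.01 + 86.49 − 1.69)/(2·9.9·9.3) = 182.81/184.14 ≈ 0.992777  ⇒  C ≈ 6.89051°
Check: A + B + C ≈ 180°

A = 114°, B = 59.12°, C = 6.891°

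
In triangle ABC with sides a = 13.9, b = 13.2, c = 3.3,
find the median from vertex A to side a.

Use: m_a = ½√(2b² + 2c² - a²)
m_a = ½√(2·13.2² + 2·3.3² − 13.9²) = ½√(2·174.24 + 2·10.89 − 193.21) = ½√(348.48 + 21.78 − 193.21) = ½√177.05
√177.05 ≈ 13.306, so m_a ≈ 6.65301

m_a = 6.653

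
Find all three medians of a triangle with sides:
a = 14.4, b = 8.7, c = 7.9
Median formula: m_a = ½√(2b² + 2c² − a²) (and cyclically). a² = 207.36, b² = 75.69, c² = 62.41.
m_a = ½√(2·75.69 + 2·62.41 − 207.36) = ½√68.84 ≈ ½·8.29699 ≈ 4.14849
m_b = ½√(2·207.36 + 2·62.41 − 75.69) = ½√463.85 ≈ ½·21.5372 ≈ 10.7686
m_c = ½√(2·207.36 + 2·75.69 − 62.41) = ½√503.69 ≈ ½·22.443 ≈ 11.2215

m_a = 4.148, m_b = 10.77, m_c = 11.22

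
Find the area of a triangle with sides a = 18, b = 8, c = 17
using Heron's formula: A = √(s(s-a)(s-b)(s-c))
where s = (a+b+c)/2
s = (18 + 8 + 17)/2 = 43/2 = 21.5
s − a = 3.5, s − b = 13.5, s − c = 4.5
s(s−a)(s−b)(s−c) = 21.5·3.5·13.5·4.5 = 4571.4375
Area = √4571.4375 ≈ 67.6124

s = 21.5, Area = 67.61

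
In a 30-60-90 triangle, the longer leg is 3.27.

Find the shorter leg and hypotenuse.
In a 30-60-90 triangle the sides are in ratio 1 : √3 : 2, so short leg = long leg/√3 and hypotenuse = 2·(short leg).
Short leg = 3.27/√3 ≈ 3.27/1.73205 ≈ 1.88794
Hypotenuse = 2·1.88794 ≈ 3.77587

Short leg = 1.888, Hypotenuse = 3.776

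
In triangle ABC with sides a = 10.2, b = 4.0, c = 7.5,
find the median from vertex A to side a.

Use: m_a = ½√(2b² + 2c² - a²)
m_a = ½√(2·4.0² + 2·7.5² − 10.2²) = ½√(2·16 + 2·56.25 − 104.04) = ½√(32 + 112.5 − 104.04) = ½√40.46
√40.46 ≈ 6.36082, so m_a ≈ 3.18041

m_a = 3.18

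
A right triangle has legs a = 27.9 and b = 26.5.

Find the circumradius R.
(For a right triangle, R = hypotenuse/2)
Hypotenuse c = √(a² + b²) = √(778.41 + 702.25) = √1480.66 ≈ 38.4793
R = c/2 ≈ 38.4793/2 ≈ 19.2397

R = 19.24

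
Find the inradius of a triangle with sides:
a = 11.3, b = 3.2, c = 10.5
r = Area/s where s is the semi-perimeter.
s = (11.3 + 3.2 + 10.5)/2 = 25/2 = 12.5
Area = √(s(s−a)(s−b)(s−c)) = √(12.5·1.2·9.3·2) ≈ √279 ≈ 16.7033
r ≈ 16.7033/12.5 ≈ 1.33626

r = 1.336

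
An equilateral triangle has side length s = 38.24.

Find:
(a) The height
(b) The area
(a) The height splits the triangle into two 30-60-90 halves: h = s·√3/2 = 38.24·1.73205/2 ≈ 66.2336/2 ≈ 33.1168
(b) Area = (√3/4)·s² = (√3/4)·38.24² = (√3/4)·1462.2976 ≈ 0.433013·1462.2976 ≈ 633.193

Height = 33.12, Area = 633.2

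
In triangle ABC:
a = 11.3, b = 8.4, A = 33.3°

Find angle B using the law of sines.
a/sin(A) = b/sin(B)  ⇒  sin(B) = b·sin(A)/a = 8.4·sin(33.3°)/11.3
sin(33.3°) ≈ 0.549023
sin(B) ≈ 8.4·0.549023/11.3 ≈ 4.61179/11.3 ≈ 0.408123
B = arcsin(0.408123) ≈ 24.087°
(Since b ≤ a we need B ≤ A, so the obtuse alternative 180° − 24.087° ≈ 155.913° is rejected.)

B = 24.09°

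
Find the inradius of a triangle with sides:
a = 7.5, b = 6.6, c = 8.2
r = Area/s where s is the semi-perimeter.
s = (7.5 + 6.6 + 8.2)/2 = 22.3/2 = 11.15
Area = √(s(s−a)(s−b)(s−c)) = √(11.15·3.65·4.55·2.95) ≈ √546.262 ≈ 23.3723
r ≈ 23.3723/11.15 ≈ 2.09617

r = 2.096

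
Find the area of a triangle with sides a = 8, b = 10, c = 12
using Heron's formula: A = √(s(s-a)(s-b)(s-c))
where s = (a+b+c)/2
s = (8 + 10 + 12)/2 = 30/2 = 15
s − a = 7, s − b = 5, s − c = 3
s(s−a)(s−b)(s−c) = 15·7·5·3 = 1575
Area = √1575 ≈ 39.6863

s = 15.0, Area = 39.69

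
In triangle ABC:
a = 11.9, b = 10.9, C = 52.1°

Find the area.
Two sides and the included angle (SAS): A = ½·a·b·sin(C) = ½·11.9·10.9·sin(52.1°)
sin(52.1°) ≈ 0.789084
A ≈ ½·129.71·0.789084 = 64.855·0.789084 ≈ 51.176

Area = 51.18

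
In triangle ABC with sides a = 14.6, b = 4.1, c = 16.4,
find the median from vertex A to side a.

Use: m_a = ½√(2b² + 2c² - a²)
m_a = ½√(2·4.1² + 2·16.4² − 14.6²) = ½√(2·16.81 + 2·268.96 − 213.16) = ½√(33.62 + 537.92 − 213.16) = ½√358.38
√358.38 ≈ 18.9309, so m_a ≈ 9.46546

m_a = 9.465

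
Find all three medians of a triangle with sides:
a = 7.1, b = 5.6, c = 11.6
Median formula: m_a = ½√(2b² + 2c² − a²) (and cyclically). a² = 50.41, b² = 31.36, c² = 134.56.
m_a = ½√(2·31.36 + 2·134.56 − 50.41) = ½√281.43 ≈ ½·16.7759 ≈ 8.38794
m_b = ½√(2·50.41 + 2·134.56 − 31.36) = ½√338.58 ≈ ½·18.4005 ≈ 9.20027
m_c = ½√(2·50.41 + 2·31.36 − 134.56) = ½√28.98 ≈ ½·5.38331 ≈ 2.69165

m_a = 8.388, m_b = 9.2, m_c = 2.692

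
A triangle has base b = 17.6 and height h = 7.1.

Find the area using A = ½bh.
A = ½·b·h = ½·17.6·7.1 = ½·124.96 = 62.48

Area = 62.48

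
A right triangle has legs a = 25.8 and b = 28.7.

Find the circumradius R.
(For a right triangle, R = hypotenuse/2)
Hypotenuse c = √(a² + b²) = √(665.64 + 823.69) = √1489.33 ≈ 38.5918
R = c/2 ≈ 38.5918/2 ≈ 19.2959

R = 19.3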